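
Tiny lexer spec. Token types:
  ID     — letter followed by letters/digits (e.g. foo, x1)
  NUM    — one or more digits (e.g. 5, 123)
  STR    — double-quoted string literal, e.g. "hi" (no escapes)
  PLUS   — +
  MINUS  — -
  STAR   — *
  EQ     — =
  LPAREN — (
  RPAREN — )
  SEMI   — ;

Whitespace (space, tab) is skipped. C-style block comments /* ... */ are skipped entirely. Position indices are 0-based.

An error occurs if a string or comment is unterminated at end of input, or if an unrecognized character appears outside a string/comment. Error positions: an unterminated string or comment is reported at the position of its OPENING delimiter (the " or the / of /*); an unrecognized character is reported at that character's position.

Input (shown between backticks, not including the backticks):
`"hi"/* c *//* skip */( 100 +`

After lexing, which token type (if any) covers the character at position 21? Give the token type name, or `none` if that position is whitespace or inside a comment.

Answer: LPAREN

Derivation:
pos=0: enter STRING mode
pos=0: emit STR "hi" (now at pos=4)
pos=4: enter COMMENT mode (saw '/*')
exit COMMENT mode (now at pos=11)
pos=11: enter COMMENT mode (saw '/*')
exit COMMENT mode (now at pos=21)
pos=21: emit LPAREN '('
pos=23: emit NUM '100' (now at pos=26)
pos=27: emit PLUS '+'
DONE. 4 tokens: [STR, LPAREN, NUM, PLUS]
Position 21: char is '(' -> LPAREN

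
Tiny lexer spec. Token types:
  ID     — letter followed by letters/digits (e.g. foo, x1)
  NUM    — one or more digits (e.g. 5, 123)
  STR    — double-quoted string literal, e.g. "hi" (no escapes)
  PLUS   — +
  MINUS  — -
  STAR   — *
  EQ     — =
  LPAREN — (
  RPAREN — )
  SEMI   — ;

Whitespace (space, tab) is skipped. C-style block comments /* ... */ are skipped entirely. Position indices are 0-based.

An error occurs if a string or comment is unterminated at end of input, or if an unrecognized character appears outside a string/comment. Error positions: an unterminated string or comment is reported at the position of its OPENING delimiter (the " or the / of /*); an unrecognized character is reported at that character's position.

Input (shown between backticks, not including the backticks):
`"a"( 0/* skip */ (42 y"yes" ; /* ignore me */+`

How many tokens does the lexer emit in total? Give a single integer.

Answer: 9

Derivation:
pos=0: enter STRING mode
pos=0: emit STR "a" (now at pos=3)
pos=3: emit LPAREN '('
pos=5: emit NUM '0' (now at pos=6)
pos=6: enter COMMENT mode (saw '/*')
exit COMMENT mode (now at pos=16)
pos=17: emit LPAREN '('
pos=18: emit NUM '42' (now at pos=20)
pos=21: emit ID 'y' (now at pos=22)
pos=22: enter STRING mode
pos=22: emit STR "yes" (now at pos=27)
pos=28: emit SEMI ';'
pos=30: enter COMMENT mode (saw '/*')
exit COMMENT mode (now at pos=45)
pos=45: emit PLUS '+'
DONE. 9 tokens: [STR, LPAREN, NUM, LPAREN, NUM, ID, STR, SEMI, PLUS]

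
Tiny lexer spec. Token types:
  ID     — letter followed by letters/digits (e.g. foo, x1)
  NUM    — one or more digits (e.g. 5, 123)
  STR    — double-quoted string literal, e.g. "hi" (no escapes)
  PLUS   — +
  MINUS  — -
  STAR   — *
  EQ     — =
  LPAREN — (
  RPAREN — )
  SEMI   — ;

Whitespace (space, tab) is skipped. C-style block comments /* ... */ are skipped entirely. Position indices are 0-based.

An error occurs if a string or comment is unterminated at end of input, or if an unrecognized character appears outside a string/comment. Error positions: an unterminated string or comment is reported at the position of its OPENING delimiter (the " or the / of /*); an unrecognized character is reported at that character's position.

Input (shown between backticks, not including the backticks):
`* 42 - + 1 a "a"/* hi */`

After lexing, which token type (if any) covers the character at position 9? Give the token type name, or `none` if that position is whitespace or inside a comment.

Answer: NUM

Derivation:
pos=0: emit STAR '*'
pos=2: emit NUM '42' (now at pos=4)
pos=5: emit MINUS '-'
pos=7: emit PLUS '+'
pos=9: emit NUM '1' (now at pos=10)
pos=11: emit ID 'a' (now at pos=12)
pos=13: enter STRING mode
pos=13: emit STR "a" (now at pos=16)
pos=16: enter COMMENT mode (saw '/*')
exit COMMENT mode (now at pos=24)
DONE. 7 tokens: [STAR, NUM, MINUS, PLUS, NUM, ID, STR]
Position 9: char is '1' -> NUM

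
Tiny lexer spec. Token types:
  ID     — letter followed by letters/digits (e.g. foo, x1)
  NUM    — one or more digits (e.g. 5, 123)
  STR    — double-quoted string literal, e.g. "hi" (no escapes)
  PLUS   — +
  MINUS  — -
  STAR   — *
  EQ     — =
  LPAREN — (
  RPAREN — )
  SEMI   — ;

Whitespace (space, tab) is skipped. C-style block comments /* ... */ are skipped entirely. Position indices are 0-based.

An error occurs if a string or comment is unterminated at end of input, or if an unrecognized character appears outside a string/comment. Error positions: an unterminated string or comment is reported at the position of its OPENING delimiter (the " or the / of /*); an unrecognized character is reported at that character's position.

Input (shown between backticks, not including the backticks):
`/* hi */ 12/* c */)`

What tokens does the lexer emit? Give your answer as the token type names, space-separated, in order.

Answer: NUM RPAREN

Derivation:
pos=0: enter COMMENT mode (saw '/*')
exit COMMENT mode (now at pos=8)
pos=9: emit NUM '12' (now at pos=11)
pos=11: enter COMMENT mode (saw '/*')
exit COMMENT mode (now at pos=18)
pos=18: emit RPAREN ')'
DONE. 2 tokens: [NUM, RPAREN]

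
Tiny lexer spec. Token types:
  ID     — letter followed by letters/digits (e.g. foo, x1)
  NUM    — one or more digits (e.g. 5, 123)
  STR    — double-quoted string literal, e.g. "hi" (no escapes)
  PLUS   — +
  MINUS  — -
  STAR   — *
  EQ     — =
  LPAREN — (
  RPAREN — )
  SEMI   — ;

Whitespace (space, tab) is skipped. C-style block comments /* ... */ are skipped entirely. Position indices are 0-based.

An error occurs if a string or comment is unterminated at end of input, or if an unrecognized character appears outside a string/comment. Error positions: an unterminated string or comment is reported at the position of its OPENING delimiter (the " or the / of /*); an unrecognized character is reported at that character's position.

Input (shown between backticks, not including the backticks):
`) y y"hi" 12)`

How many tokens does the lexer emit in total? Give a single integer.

Answer: 6

Derivation:
pos=0: emit RPAREN ')'
pos=2: emit ID 'y' (now at pos=3)
pos=4: emit ID 'y' (now at pos=5)
pos=5: enter STRING mode
pos=5: emit STR "hi" (now at pos=9)
pos=10: emit NUM '12' (now at pos=12)
pos=12: emit RPAREN ')'
DONE. 6 tokens: [RPAREN, ID, ID, STR, NUM, RPAREN]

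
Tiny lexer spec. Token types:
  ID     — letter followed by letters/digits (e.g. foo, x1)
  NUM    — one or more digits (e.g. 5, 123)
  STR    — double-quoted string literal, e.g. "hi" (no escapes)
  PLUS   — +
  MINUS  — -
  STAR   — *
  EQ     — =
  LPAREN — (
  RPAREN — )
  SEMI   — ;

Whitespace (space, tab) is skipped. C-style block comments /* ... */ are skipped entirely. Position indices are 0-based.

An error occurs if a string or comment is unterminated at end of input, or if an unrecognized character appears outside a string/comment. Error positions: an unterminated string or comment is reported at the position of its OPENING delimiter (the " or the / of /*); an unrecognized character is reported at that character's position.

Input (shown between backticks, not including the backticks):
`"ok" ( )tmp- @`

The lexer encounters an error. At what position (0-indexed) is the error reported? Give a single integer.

pos=0: enter STRING mode
pos=0: emit STR "ok" (now at pos=4)
pos=5: emit LPAREN '('
pos=7: emit RPAREN ')'
pos=8: emit ID 'tmp' (now at pos=11)
pos=11: emit MINUS '-'
pos=13: ERROR — unrecognized char '@'

Answer: 13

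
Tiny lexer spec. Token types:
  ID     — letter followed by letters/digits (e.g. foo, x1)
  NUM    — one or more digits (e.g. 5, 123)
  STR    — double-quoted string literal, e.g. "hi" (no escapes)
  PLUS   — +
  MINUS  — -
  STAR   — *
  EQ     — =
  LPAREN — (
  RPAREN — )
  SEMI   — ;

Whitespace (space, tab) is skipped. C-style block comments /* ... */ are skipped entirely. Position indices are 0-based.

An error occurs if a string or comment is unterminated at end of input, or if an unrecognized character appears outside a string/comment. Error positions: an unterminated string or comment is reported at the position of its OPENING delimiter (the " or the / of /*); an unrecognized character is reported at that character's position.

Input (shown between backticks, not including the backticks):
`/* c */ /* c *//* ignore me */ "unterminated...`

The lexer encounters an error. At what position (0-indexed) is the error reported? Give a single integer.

Answer: 31

Derivation:
pos=0: enter COMMENT mode (saw '/*')
exit COMMENT mode (now at pos=7)
pos=8: enter COMMENT mode (saw '/*')
exit COMMENT mode (now at pos=15)
pos=15: enter COMMENT mode (saw '/*')
exit COMMENT mode (now at pos=30)
pos=31: enter STRING mode
pos=31: ERROR — unterminated string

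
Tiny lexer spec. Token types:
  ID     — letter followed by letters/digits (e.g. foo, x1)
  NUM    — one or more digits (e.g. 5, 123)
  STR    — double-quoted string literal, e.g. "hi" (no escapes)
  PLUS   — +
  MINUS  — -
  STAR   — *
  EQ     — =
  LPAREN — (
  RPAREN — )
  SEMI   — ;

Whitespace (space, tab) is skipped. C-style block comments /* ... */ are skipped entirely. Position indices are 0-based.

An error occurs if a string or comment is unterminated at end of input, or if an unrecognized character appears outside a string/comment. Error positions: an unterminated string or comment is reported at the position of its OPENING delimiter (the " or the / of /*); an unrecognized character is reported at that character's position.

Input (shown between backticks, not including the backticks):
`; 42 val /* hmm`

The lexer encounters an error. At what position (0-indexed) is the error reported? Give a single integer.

pos=0: emit SEMI ';'
pos=2: emit NUM '42' (now at pos=4)
pos=5: emit ID 'val' (now at pos=8)
pos=9: enter COMMENT mode (saw '/*')
pos=9: ERROR — unterminated comment (reached EOF)

Answer: 9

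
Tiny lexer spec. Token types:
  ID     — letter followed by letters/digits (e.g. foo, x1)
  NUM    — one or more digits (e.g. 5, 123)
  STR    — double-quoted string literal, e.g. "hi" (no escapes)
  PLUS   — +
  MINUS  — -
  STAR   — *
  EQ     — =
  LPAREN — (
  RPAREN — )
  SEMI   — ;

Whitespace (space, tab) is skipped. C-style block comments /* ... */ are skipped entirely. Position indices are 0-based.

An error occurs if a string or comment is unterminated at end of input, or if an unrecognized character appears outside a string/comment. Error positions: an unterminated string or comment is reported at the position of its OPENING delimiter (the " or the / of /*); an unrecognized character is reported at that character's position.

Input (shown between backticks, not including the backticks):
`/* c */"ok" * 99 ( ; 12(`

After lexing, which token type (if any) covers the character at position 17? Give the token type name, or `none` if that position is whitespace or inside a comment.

pos=0: enter COMMENT mode (saw '/*')
exit COMMENT mode (now at pos=7)
pos=7: enter STRING mode
pos=7: emit STR "ok" (now at pos=11)
pos=12: emit STAR '*'
pos=14: emit NUM '99' (now at pos=16)
pos=17: emit LPAREN '('
pos=19: emit SEMI ';'
pos=21: emit NUM '12' (now at pos=23)
pos=23: emit LPAREN '('
DONE. 7 tokens: [STR, STAR, NUM, LPAREN, SEMI, NUM, LPAREN]
Position 17: char is '(' -> LPAREN

Answer: LPAREN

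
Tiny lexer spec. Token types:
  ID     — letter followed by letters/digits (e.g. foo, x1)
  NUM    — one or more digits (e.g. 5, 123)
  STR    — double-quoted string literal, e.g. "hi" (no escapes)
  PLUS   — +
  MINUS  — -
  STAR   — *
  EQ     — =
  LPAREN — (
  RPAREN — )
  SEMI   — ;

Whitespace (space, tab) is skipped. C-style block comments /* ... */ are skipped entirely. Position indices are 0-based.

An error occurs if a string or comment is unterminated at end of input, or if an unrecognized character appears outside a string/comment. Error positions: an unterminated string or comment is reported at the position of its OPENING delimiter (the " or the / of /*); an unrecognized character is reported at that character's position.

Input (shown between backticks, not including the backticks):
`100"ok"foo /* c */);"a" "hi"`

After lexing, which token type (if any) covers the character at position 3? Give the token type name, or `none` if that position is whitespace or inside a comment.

Answer: STR

Derivation:
pos=0: emit NUM '100' (now at pos=3)
pos=3: enter STRING mode
pos=3: emit STR "ok" (now at pos=7)
pos=7: emit ID 'foo' (now at pos=10)
pos=11: enter COMMENT mode (saw '/*')
exit COMMENT mode (now at pos=18)
pos=18: emit RPAREN ')'
pos=19: emit SEMI ';'
pos=20: enter STRING mode
pos=20: emit STR "a" (now at pos=23)
pos=24: enter STRING mode
pos=24: emit STR "hi" (now at pos=28)
DONE. 7 tokens: [NUM, STR, ID, RPAREN, SEMI, STR, STR]
Position 3: char is '"' -> STR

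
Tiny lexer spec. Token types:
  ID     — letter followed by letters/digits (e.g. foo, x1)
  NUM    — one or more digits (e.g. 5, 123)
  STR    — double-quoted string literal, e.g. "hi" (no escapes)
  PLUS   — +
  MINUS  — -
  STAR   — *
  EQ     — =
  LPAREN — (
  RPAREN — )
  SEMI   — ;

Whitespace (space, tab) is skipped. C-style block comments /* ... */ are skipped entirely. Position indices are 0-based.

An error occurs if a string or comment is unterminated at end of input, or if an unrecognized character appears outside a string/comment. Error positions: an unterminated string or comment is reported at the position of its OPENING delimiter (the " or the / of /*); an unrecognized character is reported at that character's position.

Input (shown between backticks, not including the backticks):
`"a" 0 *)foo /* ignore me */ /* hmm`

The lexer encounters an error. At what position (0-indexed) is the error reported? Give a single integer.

Answer: 28

Derivation:
pos=0: enter STRING mode
pos=0: emit STR "a" (now at pos=3)
pos=4: emit NUM '0' (now at pos=5)
pos=6: emit STAR '*'
pos=7: emit RPAREN ')'
pos=8: emit ID 'foo' (now at pos=11)
pos=12: enter COMMENT mode (saw '/*')
exit COMMENT mode (now at pos=27)
pos=28: enter COMMENT mode (saw '/*')
pos=28: ERROR — unterminated comment (reached EOF)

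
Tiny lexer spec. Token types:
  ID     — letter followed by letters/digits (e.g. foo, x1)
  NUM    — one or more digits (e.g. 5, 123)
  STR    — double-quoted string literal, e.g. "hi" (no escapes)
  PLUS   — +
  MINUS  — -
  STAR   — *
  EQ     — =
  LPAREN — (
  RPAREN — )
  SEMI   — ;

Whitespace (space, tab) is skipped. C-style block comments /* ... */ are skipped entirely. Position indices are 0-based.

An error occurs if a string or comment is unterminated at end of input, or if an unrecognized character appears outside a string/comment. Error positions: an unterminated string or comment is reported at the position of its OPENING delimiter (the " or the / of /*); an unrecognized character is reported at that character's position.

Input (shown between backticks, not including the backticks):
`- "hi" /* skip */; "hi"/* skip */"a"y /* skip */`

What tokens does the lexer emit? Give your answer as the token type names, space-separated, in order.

pos=0: emit MINUS '-'
pos=2: enter STRING mode
pos=2: emit STR "hi" (now at pos=6)
pos=7: enter COMMENT mode (saw '/*')
exit COMMENT mode (now at pos=17)
pos=17: emit SEMI ';'
pos=19: enter STRING mode
pos=19: emit STR "hi" (now at pos=23)
pos=23: enter COMMENT mode (saw '/*')
exit COMMENT mode (now at pos=33)
pos=33: enter STRING mode
pos=33: emit STR "a" (now at pos=36)
pos=36: emit ID 'y' (now at pos=37)
pos=38: enter COMMENT mode (saw '/*')
exit COMMENT mode (now at pos=48)
DONE. 6 tokens: [MINUS, STR, SEMI, STR, STR, ID]

Answer: MINUS STR SEMI STR STR ID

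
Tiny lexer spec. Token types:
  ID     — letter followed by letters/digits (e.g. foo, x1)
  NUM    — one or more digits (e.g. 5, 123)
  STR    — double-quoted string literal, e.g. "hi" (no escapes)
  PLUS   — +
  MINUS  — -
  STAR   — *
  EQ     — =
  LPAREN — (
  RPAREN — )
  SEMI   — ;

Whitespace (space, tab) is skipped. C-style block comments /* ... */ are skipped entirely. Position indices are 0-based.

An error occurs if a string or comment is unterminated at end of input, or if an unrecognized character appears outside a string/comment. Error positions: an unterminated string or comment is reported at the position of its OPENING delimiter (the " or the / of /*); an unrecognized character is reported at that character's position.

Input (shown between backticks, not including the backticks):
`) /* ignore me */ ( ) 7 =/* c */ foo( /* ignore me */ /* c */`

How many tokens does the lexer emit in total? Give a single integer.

pos=0: emit RPAREN ')'
pos=2: enter COMMENT mode (saw '/*')
exit COMMENT mode (now at pos=17)
pos=18: emit LPAREN '('
pos=20: emit RPAREN ')'
pos=22: emit NUM '7' (now at pos=23)
pos=24: emit EQ '='
pos=25: enter COMMENT mode (saw '/*')
exit COMMENT mode (now at pos=32)
pos=33: emit ID 'foo' (now at pos=36)
pos=36: emit LPAREN '('
pos=38: enter COMMENT mode (saw '/*')
exit COMMENT mode (now at pos=53)
pos=54: enter COMMENT mode (saw '/*')
exit COMMENT mode (now at pos=61)
DONE. 7 tokens: [RPAREN, LPAREN, RPAREN, NUM, EQ, ID, LPAREN]

Answer: 7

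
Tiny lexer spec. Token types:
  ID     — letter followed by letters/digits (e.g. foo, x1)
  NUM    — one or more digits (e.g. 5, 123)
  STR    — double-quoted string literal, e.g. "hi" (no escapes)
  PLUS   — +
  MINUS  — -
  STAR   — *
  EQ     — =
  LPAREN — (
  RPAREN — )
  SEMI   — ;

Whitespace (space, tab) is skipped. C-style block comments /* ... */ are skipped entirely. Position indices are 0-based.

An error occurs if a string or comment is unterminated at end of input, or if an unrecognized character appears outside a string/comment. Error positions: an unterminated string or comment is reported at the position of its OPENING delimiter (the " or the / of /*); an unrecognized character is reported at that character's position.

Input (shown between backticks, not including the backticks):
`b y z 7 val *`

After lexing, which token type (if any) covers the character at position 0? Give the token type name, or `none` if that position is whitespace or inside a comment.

pos=0: emit ID 'b' (now at pos=1)
pos=2: emit ID 'y' (now at pos=3)
pos=4: emit ID 'z' (now at pos=5)
pos=6: emit NUM '7' (now at pos=7)
pos=8: emit ID 'val' (now at pos=11)
pos=12: emit STAR '*'
DONE. 6 tokens: [ID, ID, ID, NUM, ID, STAR]
Position 0: char is 'b' -> ID

Answer: ID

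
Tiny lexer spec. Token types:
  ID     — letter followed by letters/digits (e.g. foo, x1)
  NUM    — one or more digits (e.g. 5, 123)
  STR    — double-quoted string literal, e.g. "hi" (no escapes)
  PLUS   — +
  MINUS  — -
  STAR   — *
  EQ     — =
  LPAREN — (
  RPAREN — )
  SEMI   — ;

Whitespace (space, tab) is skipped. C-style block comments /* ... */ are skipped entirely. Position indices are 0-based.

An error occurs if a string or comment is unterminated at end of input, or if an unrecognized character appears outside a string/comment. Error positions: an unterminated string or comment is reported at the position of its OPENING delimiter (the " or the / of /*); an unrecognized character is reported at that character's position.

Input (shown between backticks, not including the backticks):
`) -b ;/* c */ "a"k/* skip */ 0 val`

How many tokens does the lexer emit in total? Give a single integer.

pos=0: emit RPAREN ')'
pos=2: emit MINUS '-'
pos=3: emit ID 'b' (now at pos=4)
pos=5: emit SEMI ';'
pos=6: enter COMMENT mode (saw '/*')
exit COMMENT mode (now at pos=13)
pos=14: enter STRING mode
pos=14: emit STR "a" (now at pos=17)
pos=17: emit ID 'k' (now at pos=18)
pos=18: enter COMMENT mode (saw '/*')
exit COMMENT mode (now at pos=28)
pos=29: emit NUM '0' (now at pos=30)
pos=31: emit ID 'val' (now at pos=34)
DONE. 8 tokens: [RPAREN, MINUS, ID, SEMI, STR, ID, NUM, ID]

Answer: 8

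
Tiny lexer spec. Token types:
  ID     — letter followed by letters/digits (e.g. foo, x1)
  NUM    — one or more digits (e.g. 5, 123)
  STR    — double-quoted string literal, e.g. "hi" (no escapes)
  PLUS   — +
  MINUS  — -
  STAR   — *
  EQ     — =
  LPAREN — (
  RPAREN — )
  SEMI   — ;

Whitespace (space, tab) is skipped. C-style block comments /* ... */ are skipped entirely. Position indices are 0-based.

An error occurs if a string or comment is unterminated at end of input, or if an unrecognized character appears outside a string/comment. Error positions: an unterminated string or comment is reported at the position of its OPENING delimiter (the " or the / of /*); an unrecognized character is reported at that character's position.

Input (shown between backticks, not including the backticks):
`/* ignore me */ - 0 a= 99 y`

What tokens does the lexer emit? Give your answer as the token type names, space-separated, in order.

Answer: MINUS NUM ID EQ NUM ID

Derivation:
pos=0: enter COMMENT mode (saw '/*')
exit COMMENT mode (now at pos=15)
pos=16: emit MINUS '-'
pos=18: emit NUM '0' (now at pos=19)
pos=20: emit ID 'a' (now at pos=21)
pos=21: emit EQ '='
pos=23: emit NUM '99' (now at pos=25)
pos=26: emit ID 'y' (now at pos=27)
DONE. 6 tokens: [MINUS, NUM, ID, EQ, NUM, ID]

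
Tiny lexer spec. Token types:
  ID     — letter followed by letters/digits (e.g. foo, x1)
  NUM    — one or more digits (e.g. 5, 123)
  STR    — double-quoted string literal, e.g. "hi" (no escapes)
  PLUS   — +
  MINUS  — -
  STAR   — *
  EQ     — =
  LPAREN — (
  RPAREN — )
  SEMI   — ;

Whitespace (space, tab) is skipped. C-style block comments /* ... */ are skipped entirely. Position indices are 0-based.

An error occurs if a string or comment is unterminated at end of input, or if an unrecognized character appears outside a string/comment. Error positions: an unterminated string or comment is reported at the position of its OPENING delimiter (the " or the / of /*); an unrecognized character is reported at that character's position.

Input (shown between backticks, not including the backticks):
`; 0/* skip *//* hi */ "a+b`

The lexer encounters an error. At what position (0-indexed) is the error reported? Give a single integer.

pos=0: emit SEMI ';'
pos=2: emit NUM '0' (now at pos=3)
pos=3: enter COMMENT mode (saw '/*')
exit COMMENT mode (now at pos=13)
pos=13: enter COMMENT mode (saw '/*')
exit COMMENT mode (now at pos=21)
pos=22: enter STRING mode
pos=22: ERROR — unterminated string

Answer: 22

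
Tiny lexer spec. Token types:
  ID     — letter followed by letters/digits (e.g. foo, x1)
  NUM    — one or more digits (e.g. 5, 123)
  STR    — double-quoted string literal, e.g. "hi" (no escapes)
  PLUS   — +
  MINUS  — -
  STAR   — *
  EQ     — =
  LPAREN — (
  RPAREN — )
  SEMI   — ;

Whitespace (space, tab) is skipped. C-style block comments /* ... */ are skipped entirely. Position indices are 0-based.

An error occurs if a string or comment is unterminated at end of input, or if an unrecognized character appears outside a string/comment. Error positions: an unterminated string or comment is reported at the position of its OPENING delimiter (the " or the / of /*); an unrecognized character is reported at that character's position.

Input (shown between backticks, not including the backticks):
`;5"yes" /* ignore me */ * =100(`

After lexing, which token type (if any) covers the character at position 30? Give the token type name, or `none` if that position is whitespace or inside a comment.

pos=0: emit SEMI ';'
pos=1: emit NUM '5' (now at pos=2)
pos=2: enter STRING mode
pos=2: emit STR "yes" (now at pos=7)
pos=8: enter COMMENT mode (saw '/*')
exit COMMENT mode (now at pos=23)
pos=24: emit STAR '*'
pos=26: emit EQ '='
pos=27: emit NUM '100' (now at pos=30)
pos=30: emit LPAREN '('
DONE. 7 tokens: [SEMI, NUM, STR, STAR, EQ, NUM, LPAREN]
Position 30: char is '(' -> LPAREN

Answer: LPAREN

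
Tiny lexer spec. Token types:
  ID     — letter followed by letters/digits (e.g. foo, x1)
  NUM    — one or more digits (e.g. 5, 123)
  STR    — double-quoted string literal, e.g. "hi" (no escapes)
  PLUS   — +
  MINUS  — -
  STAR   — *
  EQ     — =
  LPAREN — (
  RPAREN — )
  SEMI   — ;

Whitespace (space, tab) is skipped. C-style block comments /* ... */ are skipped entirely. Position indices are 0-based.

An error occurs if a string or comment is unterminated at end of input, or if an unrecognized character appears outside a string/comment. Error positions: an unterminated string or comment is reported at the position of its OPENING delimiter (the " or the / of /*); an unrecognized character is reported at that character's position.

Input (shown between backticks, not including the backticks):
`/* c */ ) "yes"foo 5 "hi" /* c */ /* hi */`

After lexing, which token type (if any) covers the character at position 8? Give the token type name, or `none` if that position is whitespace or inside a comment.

pos=0: enter COMMENT mode (saw '/*')
exit COMMENT mode (now at pos=7)
pos=8: emit RPAREN ')'
pos=10: enter STRING mode
pos=10: emit STR "yes" (now at pos=15)
pos=15: emit ID 'foo' (now at pos=18)
pos=19: emit NUM '5' (now at pos=20)
pos=21: enter STRING mode
pos=21: emit STR "hi" (now at pos=25)
pos=26: enter COMMENT mode (saw '/*')
exit COMMENT mode (now at pos=33)
pos=34: enter COMMENT mode (saw '/*')
exit COMMENT mode (now at pos=42)
DONE. 5 tokens: [RPAREN, STR, ID, NUM, STR]
Position 8: char is ')' -> RPAREN

Answer: RPAREN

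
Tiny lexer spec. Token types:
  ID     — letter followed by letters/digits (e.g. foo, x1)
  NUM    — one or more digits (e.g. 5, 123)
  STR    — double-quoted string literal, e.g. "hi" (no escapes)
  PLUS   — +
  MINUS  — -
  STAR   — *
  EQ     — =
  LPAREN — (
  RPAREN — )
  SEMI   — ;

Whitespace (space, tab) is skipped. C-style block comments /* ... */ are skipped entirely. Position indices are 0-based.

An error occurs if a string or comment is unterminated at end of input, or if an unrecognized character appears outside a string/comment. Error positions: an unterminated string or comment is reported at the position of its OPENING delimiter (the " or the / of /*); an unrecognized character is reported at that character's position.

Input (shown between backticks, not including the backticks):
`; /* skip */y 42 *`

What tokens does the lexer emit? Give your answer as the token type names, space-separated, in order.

pos=0: emit SEMI ';'
pos=2: enter COMMENT mode (saw '/*')
exit COMMENT mode (now at pos=12)
pos=12: emit ID 'y' (now at pos=13)
pos=14: emit NUM '42' (now at pos=16)
pos=17: emit STAR '*'
DONE. 4 tokens: [SEMI, ID, NUM, STAR]

Answer: SEMI ID NUM STAR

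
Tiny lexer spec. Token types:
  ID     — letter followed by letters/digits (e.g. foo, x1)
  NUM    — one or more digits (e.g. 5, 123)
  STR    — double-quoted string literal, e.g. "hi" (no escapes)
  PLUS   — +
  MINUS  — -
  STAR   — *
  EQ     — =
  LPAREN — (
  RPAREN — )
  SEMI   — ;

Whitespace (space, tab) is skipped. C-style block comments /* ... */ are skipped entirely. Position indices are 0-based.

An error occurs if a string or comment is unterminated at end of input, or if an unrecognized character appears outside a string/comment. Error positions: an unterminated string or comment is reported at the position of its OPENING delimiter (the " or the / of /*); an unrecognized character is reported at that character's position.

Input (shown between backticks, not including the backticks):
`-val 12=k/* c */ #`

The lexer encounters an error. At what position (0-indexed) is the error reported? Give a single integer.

Answer: 17

Derivation:
pos=0: emit MINUS '-'
pos=1: emit ID 'val' (now at pos=4)
pos=5: emit NUM '12' (now at pos=7)
pos=7: emit EQ '='
pos=8: emit ID 'k' (now at pos=9)
pos=9: enter COMMENT mode (saw '/*')
exit COMMENT mode (now at pos=16)
pos=17: ERROR — unrecognized char '#'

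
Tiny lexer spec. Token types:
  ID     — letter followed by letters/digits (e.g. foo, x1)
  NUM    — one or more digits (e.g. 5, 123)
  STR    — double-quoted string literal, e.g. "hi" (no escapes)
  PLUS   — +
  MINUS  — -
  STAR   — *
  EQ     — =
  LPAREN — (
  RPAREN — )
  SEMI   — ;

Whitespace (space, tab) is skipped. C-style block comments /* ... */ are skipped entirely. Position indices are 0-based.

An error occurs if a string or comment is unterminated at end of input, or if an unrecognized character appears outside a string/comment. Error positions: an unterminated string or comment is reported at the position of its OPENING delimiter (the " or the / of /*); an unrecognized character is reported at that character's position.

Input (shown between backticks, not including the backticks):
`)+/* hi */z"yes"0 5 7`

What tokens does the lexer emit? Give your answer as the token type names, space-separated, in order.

Answer: RPAREN PLUS ID STR NUM NUM NUM

Derivation:
pos=0: emit RPAREN ')'
pos=1: emit PLUS '+'
pos=2: enter COMMENT mode (saw '/*')
exit COMMENT mode (now at pos=10)
pos=10: emit ID 'z' (now at pos=11)
pos=11: enter STRING mode
pos=11: emit STR "yes" (now at pos=16)
pos=16: emit NUM '0' (now at pos=17)
pos=18: emit NUM '5' (now at pos=19)
pos=20: emit NUM '7' (now at pos=21)
DONE. 7 tokens: [RPAREN, PLUS, ID, STR, NUM, NUM, NUM]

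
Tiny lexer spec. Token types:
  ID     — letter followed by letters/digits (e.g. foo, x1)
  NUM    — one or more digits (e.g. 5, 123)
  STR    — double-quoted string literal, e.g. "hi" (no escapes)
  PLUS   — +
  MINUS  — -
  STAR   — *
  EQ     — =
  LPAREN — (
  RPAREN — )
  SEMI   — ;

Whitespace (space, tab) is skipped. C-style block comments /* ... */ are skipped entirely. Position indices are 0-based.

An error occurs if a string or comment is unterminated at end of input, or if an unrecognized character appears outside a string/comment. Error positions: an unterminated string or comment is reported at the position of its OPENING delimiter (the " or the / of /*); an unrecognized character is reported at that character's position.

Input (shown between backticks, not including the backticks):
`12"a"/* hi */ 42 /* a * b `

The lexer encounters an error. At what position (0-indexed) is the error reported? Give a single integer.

pos=0: emit NUM '12' (now at pos=2)
pos=2: enter STRING mode
pos=2: emit STR "a" (now at pos=5)
pos=5: enter COMMENT mode (saw '/*')
exit COMMENT mode (now at pos=13)
pos=14: emit NUM '42' (now at pos=16)
pos=17: enter COMMENT mode (saw '/*')
pos=17: ERROR — unterminated comment (reached EOF)

Answer: 17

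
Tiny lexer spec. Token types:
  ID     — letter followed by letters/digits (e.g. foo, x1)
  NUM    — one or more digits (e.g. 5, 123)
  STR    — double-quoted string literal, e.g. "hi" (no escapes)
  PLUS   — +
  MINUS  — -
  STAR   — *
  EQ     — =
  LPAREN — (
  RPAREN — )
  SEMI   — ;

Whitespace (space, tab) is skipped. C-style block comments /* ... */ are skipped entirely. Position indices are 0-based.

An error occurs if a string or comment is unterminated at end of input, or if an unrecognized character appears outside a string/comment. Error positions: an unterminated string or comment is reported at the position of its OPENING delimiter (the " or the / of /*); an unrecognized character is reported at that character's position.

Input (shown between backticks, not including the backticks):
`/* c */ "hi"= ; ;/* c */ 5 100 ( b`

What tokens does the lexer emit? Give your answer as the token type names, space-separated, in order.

pos=0: enter COMMENT mode (saw '/*')
exit COMMENT mode (now at pos=7)
pos=8: enter STRING mode
pos=8: emit STR "hi" (now at pos=12)
pos=12: emit EQ '='
pos=14: emit SEMI ';'
pos=16: emit SEMI ';'
pos=17: enter COMMENT mode (saw '/*')
exit COMMENT mode (now at pos=24)
pos=25: emit NUM '5' (now at pos=26)
pos=27: emit NUM '100' (now at pos=30)
pos=31: emit LPAREN '('
pos=33: emit ID 'b' (now at pos=34)
DONE. 8 tokens: [STR, EQ, SEMI, SEMI, NUM, NUM, LPAREN, ID]

Answer: STR EQ SEMI SEMI NUM NUM LPAREN ID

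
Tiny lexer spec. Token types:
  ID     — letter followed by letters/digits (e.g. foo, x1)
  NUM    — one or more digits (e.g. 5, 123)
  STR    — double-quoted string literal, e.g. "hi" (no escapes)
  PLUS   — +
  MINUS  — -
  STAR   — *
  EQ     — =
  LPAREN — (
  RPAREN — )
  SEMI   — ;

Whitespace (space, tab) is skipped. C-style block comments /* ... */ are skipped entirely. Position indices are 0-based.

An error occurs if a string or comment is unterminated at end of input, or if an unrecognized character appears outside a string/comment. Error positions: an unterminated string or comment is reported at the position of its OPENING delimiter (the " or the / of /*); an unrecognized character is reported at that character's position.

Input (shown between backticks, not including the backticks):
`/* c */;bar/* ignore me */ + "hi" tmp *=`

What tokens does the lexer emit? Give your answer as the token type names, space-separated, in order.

Answer: SEMI ID PLUS STR ID STAR EQ

Derivation:
pos=0: enter COMMENT mode (saw '/*')
exit COMMENT mode (now at pos=7)
pos=7: emit SEMI ';'
pos=8: emit ID 'bar' (now at pos=11)
pos=11: enter COMMENT mode (saw '/*')
exit COMMENT mode (now at pos=26)
pos=27: emit PLUS '+'
pos=29: enter STRING mode
pos=29: emit STR "hi" (now at pos=33)
pos=34: emit ID 'tmp' (now at pos=37)
pos=38: emit STAR '*'
pos=39: emit EQ '='
DONE. 7 tokens: [SEMI, ID, PLUS, STR, ID, STAR, EQ]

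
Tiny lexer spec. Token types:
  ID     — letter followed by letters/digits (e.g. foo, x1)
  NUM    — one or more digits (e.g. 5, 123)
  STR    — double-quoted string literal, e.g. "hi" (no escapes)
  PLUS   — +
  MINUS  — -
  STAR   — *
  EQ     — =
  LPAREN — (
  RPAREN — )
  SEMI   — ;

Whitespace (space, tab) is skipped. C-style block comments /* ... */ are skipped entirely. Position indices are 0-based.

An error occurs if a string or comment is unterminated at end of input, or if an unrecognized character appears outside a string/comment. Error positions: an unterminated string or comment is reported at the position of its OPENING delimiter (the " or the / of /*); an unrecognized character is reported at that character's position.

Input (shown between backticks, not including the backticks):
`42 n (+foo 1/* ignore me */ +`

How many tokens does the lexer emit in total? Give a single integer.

Answer: 7

Derivation:
pos=0: emit NUM '42' (now at pos=2)
pos=3: emit ID 'n' (now at pos=4)
pos=5: emit LPAREN '('
pos=6: emit PLUS '+'
pos=7: emit ID 'foo' (now at pos=10)
pos=11: emit NUM '1' (now at pos=12)
pos=12: enter COMMENT mode (saw '/*')
exit COMMENT mode (now at pos=27)
pos=28: emit PLUS '+'
DONE. 7 tokens: [NUM, ID, LPAREN, PLUS, ID, NUM, PLUS]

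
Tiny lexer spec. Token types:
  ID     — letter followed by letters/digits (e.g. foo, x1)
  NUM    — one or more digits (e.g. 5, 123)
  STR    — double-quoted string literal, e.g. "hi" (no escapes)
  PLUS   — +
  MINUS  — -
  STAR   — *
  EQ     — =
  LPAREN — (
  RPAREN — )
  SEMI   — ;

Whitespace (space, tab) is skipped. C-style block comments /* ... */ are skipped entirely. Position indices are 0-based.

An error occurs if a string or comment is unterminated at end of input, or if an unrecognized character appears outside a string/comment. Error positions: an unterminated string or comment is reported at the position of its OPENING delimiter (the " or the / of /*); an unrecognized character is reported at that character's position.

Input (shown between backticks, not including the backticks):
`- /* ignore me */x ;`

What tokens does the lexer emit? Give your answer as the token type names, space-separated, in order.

Answer: MINUS ID SEMI

Derivation:
pos=0: emit MINUS '-'
pos=2: enter COMMENT mode (saw '/*')
exit COMMENT mode (now at pos=17)
pos=17: emit ID 'x' (now at pos=18)
pos=19: emit SEMI ';'
DONE. 3 tokens: [MINUS, ID, SEMI]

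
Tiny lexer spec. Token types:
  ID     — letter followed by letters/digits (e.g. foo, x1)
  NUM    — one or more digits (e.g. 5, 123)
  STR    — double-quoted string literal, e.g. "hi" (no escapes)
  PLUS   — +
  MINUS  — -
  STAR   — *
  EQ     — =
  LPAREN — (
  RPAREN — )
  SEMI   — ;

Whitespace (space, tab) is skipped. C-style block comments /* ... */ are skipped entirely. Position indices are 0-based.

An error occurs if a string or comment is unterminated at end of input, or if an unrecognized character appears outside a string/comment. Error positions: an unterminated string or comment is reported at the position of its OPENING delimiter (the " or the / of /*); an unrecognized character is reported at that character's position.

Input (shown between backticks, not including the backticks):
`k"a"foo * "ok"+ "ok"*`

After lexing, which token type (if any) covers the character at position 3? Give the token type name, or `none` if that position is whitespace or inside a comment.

pos=0: emit ID 'k' (now at pos=1)
pos=1: enter STRING mode
pos=1: emit STR "a" (now at pos=4)
pos=4: emit ID 'foo' (now at pos=7)
pos=8: emit STAR '*'
pos=10: enter STRING mode
pos=10: emit STR "ok" (now at pos=14)
pos=14: emit PLUS '+'
pos=16: enter STRING mode
pos=16: emit STR "ok" (now at pos=20)
pos=20: emit STAR '*'
DONE. 8 tokens: [ID, STR, ID, STAR, STR, PLUS, STR, STAR]
Position 3: char is '"' -> STR

Answer: STR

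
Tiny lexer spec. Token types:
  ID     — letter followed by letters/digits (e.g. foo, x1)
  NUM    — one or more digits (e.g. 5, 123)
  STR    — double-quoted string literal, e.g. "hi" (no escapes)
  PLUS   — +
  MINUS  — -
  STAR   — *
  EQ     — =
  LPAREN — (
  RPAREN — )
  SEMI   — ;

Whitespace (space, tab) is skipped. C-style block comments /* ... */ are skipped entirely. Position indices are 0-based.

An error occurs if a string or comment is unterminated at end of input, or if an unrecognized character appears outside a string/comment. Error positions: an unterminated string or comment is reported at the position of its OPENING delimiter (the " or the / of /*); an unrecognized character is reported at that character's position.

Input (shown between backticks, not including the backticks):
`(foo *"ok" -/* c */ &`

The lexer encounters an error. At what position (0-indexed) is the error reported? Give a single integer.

Answer: 20

Derivation:
pos=0: emit LPAREN '('
pos=1: emit ID 'foo' (now at pos=4)
pos=5: emit STAR '*'
pos=6: enter STRING mode
pos=6: emit STR "ok" (now at pos=10)
pos=11: emit MINUS '-'
pos=12: enter COMMENT mode (saw '/*')
exit COMMENT mode (now at pos=19)
pos=20: ERROR — unrecognized char '&'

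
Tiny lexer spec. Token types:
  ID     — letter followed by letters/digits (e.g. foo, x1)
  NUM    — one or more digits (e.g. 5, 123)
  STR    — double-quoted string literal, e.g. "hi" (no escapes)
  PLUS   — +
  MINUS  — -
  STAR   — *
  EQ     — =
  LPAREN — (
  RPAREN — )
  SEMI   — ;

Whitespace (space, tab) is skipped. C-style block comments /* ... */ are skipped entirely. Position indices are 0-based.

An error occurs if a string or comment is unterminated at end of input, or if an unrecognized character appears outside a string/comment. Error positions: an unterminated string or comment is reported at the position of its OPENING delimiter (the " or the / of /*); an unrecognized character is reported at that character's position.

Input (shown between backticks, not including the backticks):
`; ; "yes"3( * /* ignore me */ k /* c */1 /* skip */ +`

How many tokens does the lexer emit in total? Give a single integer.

Answer: 9

Derivation:
pos=0: emit SEMI ';'
pos=2: emit SEMI ';'
pos=4: enter STRING mode
pos=4: emit STR "yes" (now at pos=9)
pos=9: emit NUM '3' (now at pos=10)
pos=10: emit LPAREN '('
pos=12: emit STAR '*'
pos=14: enter COMMENT mode (saw '/*')
exit COMMENT mode (now at pos=29)
pos=30: emit ID 'k' (now at pos=31)
pos=32: enter COMMENT mode (saw '/*')
exit COMMENT mode (now at pos=39)
pos=39: emit NUM '1' (now at pos=40)
pos=41: enter COMMENT mode (saw '/*')
exit COMMENT mode (now at pos=51)
pos=52: emit PLUS '+'
DONE. 9 tokens: [SEMI, SEMI, STR, NUM, LPAREN, STAR, ID, NUM, PLUS]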